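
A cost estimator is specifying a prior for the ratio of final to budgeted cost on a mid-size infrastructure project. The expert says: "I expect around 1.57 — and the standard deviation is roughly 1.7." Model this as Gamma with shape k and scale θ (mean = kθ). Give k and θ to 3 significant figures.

For Gamma(k, scale θ): mean = kθ, variance = kθ², so CV = 1/√k.
CV = SD/mean = 1.7/1.57 = 1.083, hence k = 1/CV² = 0.853.
Then θ = mean/k = 1.57/0.853 = 1.84.

k ≈ 0.853, θ ≈ 1.84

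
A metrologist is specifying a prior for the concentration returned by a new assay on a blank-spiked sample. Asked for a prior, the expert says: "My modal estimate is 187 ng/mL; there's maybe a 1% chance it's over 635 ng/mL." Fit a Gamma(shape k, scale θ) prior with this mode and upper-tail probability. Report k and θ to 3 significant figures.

Gamma(k,θ) with k>1 has mode (k−1)θ, so θ = 187/(k−1).
Need P(X < 635) = 0.99 with θ tied to k this way. Start at k = 2, θ = 187: P(X<635) ≈ 0.853.
Too low — raise k to concentrate. Iterating converges to k ≈ 3.92.
Then θ = 187/(3.92−1) ≈ 64.

k ≈ 3.92, θ ≈ 64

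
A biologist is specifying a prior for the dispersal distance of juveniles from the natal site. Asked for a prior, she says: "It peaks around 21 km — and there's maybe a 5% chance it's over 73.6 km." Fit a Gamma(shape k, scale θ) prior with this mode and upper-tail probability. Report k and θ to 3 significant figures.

Gamma(k,θ) with k>1 has mode (k−1)θ, so θ = 21/(k−1).
Need P(X < 73.6) = 0.95 with θ tied to k this way. Start at k = 2, θ = 21: P(X<73.6) ≈ 0.865.
Too low — raise k to concentrate. Iterating converges to k ≈ 2.64.
Then θ = 21/(2.64−1) ≈ 12.8.

k ≈ 2.64, θ ≈ 12.8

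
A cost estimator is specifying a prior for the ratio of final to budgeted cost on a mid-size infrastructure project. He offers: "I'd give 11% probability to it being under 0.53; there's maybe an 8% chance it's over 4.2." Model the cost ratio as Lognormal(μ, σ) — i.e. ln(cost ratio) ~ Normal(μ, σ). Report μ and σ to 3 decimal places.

μ ≈ 0.330, σ ≈ 0.787

If T ~ Lognormal(μ,σ) then ln T ~ Normal(μ,σ), so the p-quantile of ln T is μ + z_p·σ.
ln(0.53) = -0.6349 and ln(4.2) = 1.435; z_{0.11} = -1.227, z_{0.92} = 1.405.
σ = (1.435 − -0.6349)/(1.405 − (-1.227)) = 0.787.
μ = -0.6349 − (-1.227)·0.787 = 0.330.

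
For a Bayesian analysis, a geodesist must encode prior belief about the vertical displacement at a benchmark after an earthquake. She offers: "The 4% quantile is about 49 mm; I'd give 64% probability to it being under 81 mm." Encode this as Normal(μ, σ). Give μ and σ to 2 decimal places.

For Normal(μ,σ), the p-quantile is μ + z_p·σ. Here z_{0.04} = -1.751, z_{0.64} = 0.3585.
So 49 = μ − 1.751σ and 81 = μ + 0.3585σ.
Subtracting: σ = (81 − 49)/(0.3585 − (-1.751)) = 15.17.
Then μ = 49 − (-1.751)·15.17 = 75.56.

μ = 75.56, σ = 15.17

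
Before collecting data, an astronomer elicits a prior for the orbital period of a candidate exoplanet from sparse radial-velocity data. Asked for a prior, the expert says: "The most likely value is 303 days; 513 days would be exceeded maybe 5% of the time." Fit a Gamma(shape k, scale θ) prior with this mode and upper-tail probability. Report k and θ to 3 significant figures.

k ≈ 11.1, θ ≈ 30.1

Gamma(k,θ) with k>1 has mode (k−1)θ, so θ = 303/(k−1).
Need P(X < 513) = 0.95 with θ tied to k this way. Start at k = 2, θ = 303: P(X<513) ≈ 0.505.
Too low — raise k to concentrate. Iterating converges to k ≈ 11.1.
Then θ = 303/(11.1−1) ≈ 30.1.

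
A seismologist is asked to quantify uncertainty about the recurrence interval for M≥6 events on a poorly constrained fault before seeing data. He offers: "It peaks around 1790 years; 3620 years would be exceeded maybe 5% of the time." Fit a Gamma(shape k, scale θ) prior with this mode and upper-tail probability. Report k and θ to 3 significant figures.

Gamma(k,θ) with k>1 has mode (k−1)θ, so θ = 1790/(k−1).
Need P(X < 3620) = 0.95 with θ tied to k this way. Start at k = 2, θ = 1790: P(X<3620) ≈ 0.600.
Too low — raise k to concentrate. Iterating converges to k ≈ 6.58.
Then θ = 1790/(6.58−1) ≈ 321.

k ≈ 6.58, θ ≈ 321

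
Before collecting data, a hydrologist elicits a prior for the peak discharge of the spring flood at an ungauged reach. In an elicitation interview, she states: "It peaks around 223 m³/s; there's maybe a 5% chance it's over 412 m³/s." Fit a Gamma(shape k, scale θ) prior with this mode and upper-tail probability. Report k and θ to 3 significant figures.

k ≈ 8.39, θ ≈ 30.2

Gamma(k,θ) with k>1 has mode (k−1)θ, so θ = 223/(k−1).
Need P(X < 412) = 0.95 with θ tied to k this way. Start at k = 2, θ = 223: P(X<412) ≈ 0.551.
Too low — raise k to concentrate. Iterating converges to k ≈ 8.39.
Then θ = 223/(8.39−1) ≈ 30.2.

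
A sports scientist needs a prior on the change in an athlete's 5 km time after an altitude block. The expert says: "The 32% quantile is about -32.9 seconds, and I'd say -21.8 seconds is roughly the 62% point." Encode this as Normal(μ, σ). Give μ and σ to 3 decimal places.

μ = -26.186, σ = 14.356

For Normal(μ,σ), the p-quantile is μ + z_p·σ. Here z_{0.32} = -0.4677, z_{0.62} = 0.3055.
So -32.9 = μ − 0.4677σ and -21.8 = μ + 0.3055σ.
Subtracting: σ = (-21.8 − -32.9)/(0.3055 − (-0.4677)) = 14.356.
Then μ = -32.9 − (-0.4677)·14.356 = -26.186.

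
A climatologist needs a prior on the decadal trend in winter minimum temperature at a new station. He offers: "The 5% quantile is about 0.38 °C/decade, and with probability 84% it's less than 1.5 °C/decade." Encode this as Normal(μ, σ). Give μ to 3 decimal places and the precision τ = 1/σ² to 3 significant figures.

The p-quantile of Normal(μ,σ) is μ + z_p·σ, with z_{0.05} = -1.645 and z_{0.84} = 0.9945.
Eliminate σ: μ = (z₂·x₁ − z₁·x₂)/(z₂ − z₁) = (0.9945·0.38 − (-1.645)·1.5)/2.639 = 1.078.
Then σ = (x₂ − x₁)/(z₂ − z₁) = (1.5 − 0.38)/2.639 = 0.424.
Precision τ = 1/σ² = 1/0.4244² = 5.55.

μ = 1.078, τ = 5.55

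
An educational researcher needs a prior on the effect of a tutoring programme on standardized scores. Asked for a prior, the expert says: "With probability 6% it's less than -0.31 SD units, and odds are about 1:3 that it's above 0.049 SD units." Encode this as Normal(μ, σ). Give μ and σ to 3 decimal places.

The p-quantile of Normal(μ,σ) is μ + z_p·σ, with z_{0.06} = -1.555 and z_{0.75} = 0.6745.
Eliminate σ: μ = (z₂·x₁ − z₁·x₂)/(z₂ − z₁) = (0.6745·-0.31 − (-1.555)·0.049)/2.229 = -0.060.
Then σ = (x₂ − x₁)/(z₂ − z₁) = (0.049 − -0.31)/2.229 = 0.161.

μ = -0.060, σ = 0.161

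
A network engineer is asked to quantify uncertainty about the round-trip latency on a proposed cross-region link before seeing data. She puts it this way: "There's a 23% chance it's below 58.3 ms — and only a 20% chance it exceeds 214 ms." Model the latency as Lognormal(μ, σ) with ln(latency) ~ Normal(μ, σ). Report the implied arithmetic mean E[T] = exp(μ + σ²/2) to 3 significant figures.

E[T] ≈ 150 ms

If T ~ Lognormal(μ,σ) then ln T ~ Normal(μ,σ), so the p-quantile of ln T is μ + z_p·σ.
ln(58.3) = 4.066 and ln(214) = 5.366; z_{0.23} = -0.7388, z_{0.8} = 0.8416.
σ = (5.366 − 4.066)/(0.8416 − (-0.7388)) = 0.823.
μ = 4.066 − (-0.7388)·0.823 = 4.674.
E[T] = exp(μ + σ²/2) = exp(4.674 + 0.3385) = 150 ms.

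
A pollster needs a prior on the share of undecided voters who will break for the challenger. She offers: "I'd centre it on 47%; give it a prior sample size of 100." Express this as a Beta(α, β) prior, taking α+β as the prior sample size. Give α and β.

Under the effective-sample-size interpretation, Beta(α, β) has prior mean α/(α+β) and prior sample size α+β.
So α+β = 100 and α/(α+β) = 0.47, giving α = 0.47·100 = 47 and β = 100 − 47 = 53.

α = 47, β = 53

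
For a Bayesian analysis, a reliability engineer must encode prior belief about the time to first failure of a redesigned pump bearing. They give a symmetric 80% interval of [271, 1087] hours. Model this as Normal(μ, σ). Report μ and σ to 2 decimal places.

μ = 679.00, σ = 318.36

A symmetric 80% interval runs μ ± z·σ with z = 1.282.
Half-width = 408, so σ = 408/1.282 = 318.36.
μ is the interval midpoint, 679.00.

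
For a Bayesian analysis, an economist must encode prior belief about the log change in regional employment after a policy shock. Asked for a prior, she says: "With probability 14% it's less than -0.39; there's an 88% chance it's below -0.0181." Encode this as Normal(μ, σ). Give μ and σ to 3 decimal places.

μ = -0.212, σ = 0.165

For Normal(μ,σ), the p-quantile is μ + z_p·σ. Here z_{0.14} = -1.08, z_{0.88} = 1.175.
So -0.39 = μ − 1.08σ and -0.0181 = μ + 1.175σ.
Subtracting: σ = (-0.0181 − -0.39)/(1.175 − (-1.08)) = 0.165.
Then μ = -0.39 − (-1.08)·0.165 = -0.212.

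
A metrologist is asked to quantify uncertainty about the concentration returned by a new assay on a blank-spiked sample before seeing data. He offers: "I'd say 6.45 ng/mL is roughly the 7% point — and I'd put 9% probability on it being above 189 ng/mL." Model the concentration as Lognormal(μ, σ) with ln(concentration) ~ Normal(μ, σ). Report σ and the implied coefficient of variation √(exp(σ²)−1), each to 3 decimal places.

If T ~ Lognormal(μ,σ) then ln T ~ Normal(μ,σ), so the p-quantile of ln T is μ + z_p·σ.
ln(6.45) = 1.864 and ln(189) = 5.242; z_{0.07} = -1.476, z_{0.91} = 1.341.
σ = (5.242 − 1.864)/(1.341 − (-1.476)) = 1.199.
μ = 1.864 − (-1.476)·1.199 = 3.634.
CV = √(exp(σ²)−1) = √(exp(1.4381)−1) = 1.792.

σ ≈ 1.199, CV ≈ 1.792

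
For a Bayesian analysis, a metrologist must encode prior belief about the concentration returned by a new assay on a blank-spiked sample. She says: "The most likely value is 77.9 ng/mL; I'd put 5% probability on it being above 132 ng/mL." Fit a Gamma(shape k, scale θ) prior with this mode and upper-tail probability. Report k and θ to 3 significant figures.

Gamma(k,θ) with k>1 has mode (k−1)θ, so θ = 77.9/(k−1).
Need P(X < 132) = 0.95 with θ tied to k this way. Start at k = 2, θ = 77.9: P(X<132) ≈ 0.505.
Too low — raise k to concentrate. Iterating converges to k ≈ 11.
Then θ = 77.9/(11−1) ≈ 7.76.

k ≈ 11, θ ≈ 7.76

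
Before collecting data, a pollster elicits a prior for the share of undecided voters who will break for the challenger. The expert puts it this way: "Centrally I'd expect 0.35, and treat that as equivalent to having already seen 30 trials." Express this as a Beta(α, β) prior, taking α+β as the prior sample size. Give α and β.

α = 10.5, β = 19.5

Under the effective-sample-size interpretation, Beta(α, β) has prior mean α/(α+β) and prior sample size α+β.
So α+β = 30 and α/(α+β) = 0.35, giving α = 0.35·30 = 10.5 and β = 30 − 10.5 = 19.5.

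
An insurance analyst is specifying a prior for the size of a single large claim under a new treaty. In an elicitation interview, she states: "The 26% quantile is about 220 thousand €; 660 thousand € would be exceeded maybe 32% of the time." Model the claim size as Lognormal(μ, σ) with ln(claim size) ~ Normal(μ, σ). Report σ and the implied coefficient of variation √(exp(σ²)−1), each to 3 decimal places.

σ ≈ 0.989, CV ≈ 1.288

If T ~ Lognormal(μ,σ) then ln T ~ Normal(μ,σ), so the p-quantile of ln T is μ + z_p·σ.
ln(220) = 5.394 and ln(660) = 6.492; z_{0.26} = -0.6433, z_{0.68} = 0.4677.
σ = (6.492 − 5.394)/(0.4677 − (-0.6433)) = 0.989.
μ = 5.394 − (-0.6433)·0.989 = 6.030.
CV = √(exp(σ²)−1) = √(exp(0.9777)−1) = 1.288.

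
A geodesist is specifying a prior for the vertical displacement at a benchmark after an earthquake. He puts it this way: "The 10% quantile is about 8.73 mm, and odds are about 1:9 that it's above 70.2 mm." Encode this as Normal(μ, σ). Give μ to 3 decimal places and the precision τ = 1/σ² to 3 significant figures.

μ = 39.465, τ = 0.00174

For Normal(μ,σ), the p-quantile is μ + z_p·σ. Here z_{0.1} = -1.282, z_{0.9} = 1.282.
So 8.73 = μ − 1.282σ and 70.2 = μ + 1.282σ.
Subtracting: σ = (70.2 − 8.73)/(1.282 − (-1.282)) = 23.983.
Then μ = 8.73 − (-1.282)·23.983 = 39.465.
Precision τ = 1/σ² = 1/23.98² = 0.00174.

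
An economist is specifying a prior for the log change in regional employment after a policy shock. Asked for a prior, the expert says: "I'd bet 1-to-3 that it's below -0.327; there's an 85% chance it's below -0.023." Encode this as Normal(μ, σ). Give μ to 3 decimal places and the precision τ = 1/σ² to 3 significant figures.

The p-quantile of Normal(μ,σ) is μ + z_p·σ, with z_{0.25} = -0.6745 and z_{0.85} = 1.036.
Eliminate σ: μ = (z₂·x₁ − z₁·x₂)/(z₂ − z₁) = (1.036·-0.327 − (-0.6745)·-0.023)/1.711 = -0.207.
Then σ = (x₂ − x₁)/(z₂ − z₁) = (-0.023 − -0.327)/1.711 = 0.178.
Precision τ = 1/σ² = 1/0.1777² = 31.7.

μ = -0.207, τ = 31.7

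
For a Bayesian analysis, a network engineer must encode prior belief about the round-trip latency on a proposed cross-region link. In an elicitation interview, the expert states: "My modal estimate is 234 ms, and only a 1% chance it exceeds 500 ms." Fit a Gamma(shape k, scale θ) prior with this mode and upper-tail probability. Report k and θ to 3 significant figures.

Gamma(k,θ) with k>1 has mode (k−1)θ, so θ = 234/(k−1).
Need P(X < 500) = 0.99 with θ tied to k this way. Start at k = 2, θ = 234: P(X<500) ≈ 0.630.
Too low — raise k to concentrate. Iterating converges to k ≈ 9.41.
Then θ = 234/(9.41−1) ≈ 27.8.

k ≈ 9.41, θ ≈ 27.8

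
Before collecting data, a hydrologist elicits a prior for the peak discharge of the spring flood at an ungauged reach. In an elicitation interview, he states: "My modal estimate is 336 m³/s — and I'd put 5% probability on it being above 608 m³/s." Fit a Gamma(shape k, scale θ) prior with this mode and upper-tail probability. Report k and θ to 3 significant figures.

k ≈ 8.92, θ ≈ 42.4

Gamma(k,θ) with k>1 has mode (k−1)θ, so θ = 336/(k−1).
Need P(X < 608) = 0.95 with θ tied to k this way. Start at k = 2, θ = 336: P(X<608) ≈ 0.540.
Too low — raise k to concentrate. Iterating converges to k ≈ 8.92.
Then θ = 336/(8.92−1) ≈ 42.4.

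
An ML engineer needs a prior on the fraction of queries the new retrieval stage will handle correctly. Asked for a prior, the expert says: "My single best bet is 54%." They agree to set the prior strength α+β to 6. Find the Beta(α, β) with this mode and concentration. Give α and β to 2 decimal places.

For α,β > 1 the Beta mode is (α−1)/(α+β−2). With α+β = 6, the mode is (α−1)/4.
Set (α−1)/4 = 0.54 → α = 1 + 0.54·4 = 3.16.
β = 6 − α = 2.84.

α = 3.16, β = 2.84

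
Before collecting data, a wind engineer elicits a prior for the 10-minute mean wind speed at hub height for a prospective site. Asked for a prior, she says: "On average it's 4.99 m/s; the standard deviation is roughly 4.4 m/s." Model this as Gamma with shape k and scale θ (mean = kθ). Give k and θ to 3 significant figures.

For Gamma(k, scale θ): mean = kθ, variance = kθ², so CV = 1/√k.
CV = SD/mean = 4.4/4.99 = 0.8818, hence k = 1/CV² = 1.29.
Then θ = mean/k = 4.99/1.29 = 3.88.

k ≈ 1.29, θ ≈ 3.88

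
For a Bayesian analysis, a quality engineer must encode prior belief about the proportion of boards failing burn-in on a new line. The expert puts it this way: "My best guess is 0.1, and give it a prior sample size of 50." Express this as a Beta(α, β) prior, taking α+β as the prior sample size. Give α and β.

α = 5, β = 45

Under the effective-sample-size interpretation, Beta(α, β) has prior mean α/(α+β) and prior sample size α+β.
So α+β = 50 and α/(α+β) = 0.1, giving α = 0.1·50 = 5 and β = 50 − 5 = 45.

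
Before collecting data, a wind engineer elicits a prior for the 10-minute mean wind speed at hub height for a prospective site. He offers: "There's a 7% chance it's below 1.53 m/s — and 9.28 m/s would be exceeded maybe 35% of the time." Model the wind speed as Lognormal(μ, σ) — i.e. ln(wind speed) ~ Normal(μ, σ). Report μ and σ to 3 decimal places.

If T ~ Lognormal(μ,σ) then ln T ~ Normal(μ,σ), so the p-quantile of ln T is μ + z_p·σ.
ln(1.53) = 0.4253 and ln(9.28) = 2.228; z_{0.07} = -1.476, z_{0.65} = 0.3853.
σ = (2.228 − 0.4253)/(0.3853 − (-1.476)) = 0.969.
μ = 0.4253 − (-1.476)·0.969 = 1.855.

μ ≈ 1.855, σ ≈ 0.969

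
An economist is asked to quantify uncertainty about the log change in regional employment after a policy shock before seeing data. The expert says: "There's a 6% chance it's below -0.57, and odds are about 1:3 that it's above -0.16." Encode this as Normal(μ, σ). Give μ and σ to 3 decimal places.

For Normal(μ,σ), the p-quantile is μ + z_p·σ. Here z_{0.06} = -1.555, z_{0.75} = 0.6745.
So -0.57 = μ − 1.555σ and -0.16 = μ + 0.6745σ.
Subtracting: σ = (-0.16 − -0.57)/(0.6745 − (-1.555)) = 0.184.
Then μ = -0.57 − (-1.555)·0.184 = -0.284.

μ = -0.284, σ = 0.184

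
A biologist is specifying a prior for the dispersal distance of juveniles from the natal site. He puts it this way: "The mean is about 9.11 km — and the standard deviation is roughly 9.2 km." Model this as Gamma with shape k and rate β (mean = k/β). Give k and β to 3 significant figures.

k ≈ 0.981, β ≈ 0.108

For Gamma(k, rate β): mean = k/β, variance = k/β², so CV = 1/√k.
CV = SD/mean = 9.2/9.11 = 1.01, hence k = 1/CV² = 0.981.
Then β = k/mean = 0.981/9.11 = 0.108.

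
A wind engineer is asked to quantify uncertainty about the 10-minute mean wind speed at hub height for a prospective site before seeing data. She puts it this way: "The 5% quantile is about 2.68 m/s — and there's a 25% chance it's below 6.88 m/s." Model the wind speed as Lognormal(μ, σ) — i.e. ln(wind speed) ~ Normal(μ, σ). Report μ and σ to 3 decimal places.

μ ≈ 2.584, σ ≈ 0.972

If T ~ Lognormal(μ,σ) then ln T ~ Normal(μ,σ), so the p-quantile of ln T is μ + z_p·σ.
ln(2.68) = 0.9858 and ln(6.88) = 1.929; z_{0.05} = -1.645, z_{0.25} = -0.6745.
σ = (1.929 − 0.9858)/(-0.6745 − (-1.645)) = 0.972.
μ = 0.9858 − (-1.645)·0.972 = 2.584.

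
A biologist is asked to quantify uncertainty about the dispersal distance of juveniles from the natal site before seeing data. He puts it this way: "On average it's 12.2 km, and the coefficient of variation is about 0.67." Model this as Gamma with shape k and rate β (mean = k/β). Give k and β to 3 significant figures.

k ≈ 2.23, β ≈ 0.183

For Gamma(k, rate β): mean = k/β, variance = k/β², so CV = 1/√k.
CV = 0.67, hence k = 1/CV² = 2.23.
Then β = k/mean = 2.23/12.2 = 0.183.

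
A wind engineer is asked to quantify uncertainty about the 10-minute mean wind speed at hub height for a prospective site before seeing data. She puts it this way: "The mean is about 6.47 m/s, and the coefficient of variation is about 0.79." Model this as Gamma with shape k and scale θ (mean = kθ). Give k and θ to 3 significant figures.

k ≈ 1.6, θ ≈ 4.04

For Gamma(k, scale θ): mean = kθ, variance = kθ², so CV = 1/√k.
CV = 0.79, hence k = 1/CV² = 1.6.
Then θ = mean/k = 6.47/1.6 = 4.04.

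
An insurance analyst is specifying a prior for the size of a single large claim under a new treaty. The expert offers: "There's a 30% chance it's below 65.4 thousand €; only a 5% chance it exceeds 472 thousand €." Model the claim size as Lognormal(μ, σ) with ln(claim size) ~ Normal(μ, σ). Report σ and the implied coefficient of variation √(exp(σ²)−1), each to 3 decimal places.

If T ~ Lognormal(μ,σ) then ln T ~ Normal(μ,σ), so the p-quantile of ln T is μ + z_p·σ.
ln(65.4) = 4.181 and ln(472) = 6.157; z_{0.3} = -0.5244, z_{0.95} = 1.645.
σ = (6.157 − 4.181)/(1.645 − (-0.5244)) = 0.911.
μ = 4.181 − (-0.5244)·0.911 = 4.658.
CV = √(exp(σ²)−1) = √(exp(0.8301)−1) = 1.137.

σ ≈ 0.911, CV ≈ 1.137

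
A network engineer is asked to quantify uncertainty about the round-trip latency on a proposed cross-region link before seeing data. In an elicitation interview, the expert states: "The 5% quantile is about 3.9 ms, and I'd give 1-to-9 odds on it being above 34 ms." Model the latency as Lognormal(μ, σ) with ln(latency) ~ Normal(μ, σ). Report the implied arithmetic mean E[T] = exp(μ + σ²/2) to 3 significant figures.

E[T] ≈ 17.3 ms

If T ~ Lognormal(μ,σ) then ln T ~ Normal(μ,σ), so the p-quantile of ln T is μ + z_p·σ.
ln(3.9) = 1.361 and ln(34) = 3.526; z_{0.05} = -1.645, z_{0.9} = 1.282.
σ = (3.526 − 1.361)/(1.282 − (-1.645)) = 0.740.
μ = 1.361 − (-1.645)·0.740 = 2.578.
E[T] = exp(μ + σ²/2) = exp(2.578 + 0.2738) = 17.3 ms.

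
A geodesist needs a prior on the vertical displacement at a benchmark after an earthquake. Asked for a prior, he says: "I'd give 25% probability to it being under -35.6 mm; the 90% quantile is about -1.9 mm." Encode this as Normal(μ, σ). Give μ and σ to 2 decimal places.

For Normal(μ,σ), the p-quantile is μ + z_p·σ. Here z_{0.25} = -0.6745, z_{0.9} = 1.282.
So -35.6 = μ − 0.6745σ and -1.9 = μ + 1.282σ.
Subtracting: σ = (-1.9 − -35.6)/(1.282 − (-0.6745)) = 17.23.
Then μ = -35.6 − (-0.6745)·17.23 = -23.98.

μ = -23.98, σ = 17.23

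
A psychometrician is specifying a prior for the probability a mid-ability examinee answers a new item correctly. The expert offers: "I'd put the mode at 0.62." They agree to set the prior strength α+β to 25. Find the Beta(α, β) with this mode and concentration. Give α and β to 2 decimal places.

α = 15.26, β = 9.74

For α,β > 1 the Beta mode is (α−1)/(α+β−2). With α+β = 25, the mode is (α−1)/23.
Set (α−1)/23 = 0.62 → α = 1 + 0.62·23 = 15.26.
β = 25 − α = 9.74.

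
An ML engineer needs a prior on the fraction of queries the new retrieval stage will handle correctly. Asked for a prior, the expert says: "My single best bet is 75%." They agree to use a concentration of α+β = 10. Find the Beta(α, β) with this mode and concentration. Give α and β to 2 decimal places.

For α,β > 1 the Beta mode is (α−1)/(α+β−2). With α+β = 10, the mode is (α−1)/8.
Set (α−1)/8 = 0.75 → α = 1 + 0.75·8 = 7.00.
β = 10 − α = 3.00.

α = 7.00, β = 3.00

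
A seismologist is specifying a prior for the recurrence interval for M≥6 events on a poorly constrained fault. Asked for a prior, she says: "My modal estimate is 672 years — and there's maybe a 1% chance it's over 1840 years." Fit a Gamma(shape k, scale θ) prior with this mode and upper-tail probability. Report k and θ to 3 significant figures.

k ≈ 5.53, θ ≈ 148

Gamma(k,θ) with k>1 has mode (k−1)θ, so θ = 672/(k−1).
Need P(X < 1840) = 0.99 with θ tied to k this way. Start at k = 2, θ = 672: P(X<1840) ≈ 0.758.
Too low — raise k to concentrate. Iterating converges to k ≈ 5.53.
Then θ = 672/(5.53−1) ≈ 148.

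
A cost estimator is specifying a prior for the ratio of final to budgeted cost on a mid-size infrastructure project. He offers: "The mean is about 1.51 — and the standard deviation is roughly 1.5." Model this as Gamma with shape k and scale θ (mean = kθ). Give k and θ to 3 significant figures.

For Gamma(k, scale θ): mean = kθ, variance = kθ², so CV = 1/√k.
CV = SD/mean = 1.5/1.51 = 0.9934, hence k = 1/CV² = 1.01.
Then θ = mean/k = 1.51/1.01 = 1.49.

k ≈ 1.01, θ ≈ 1.49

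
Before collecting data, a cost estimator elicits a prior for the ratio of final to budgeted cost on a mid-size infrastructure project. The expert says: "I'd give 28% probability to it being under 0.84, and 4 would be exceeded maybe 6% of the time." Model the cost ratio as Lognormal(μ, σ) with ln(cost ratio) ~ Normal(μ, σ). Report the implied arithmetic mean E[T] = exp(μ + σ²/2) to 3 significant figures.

E[T] ≈ 1.68

If T ~ Lognormal(μ,σ) then ln T ~ Normal(μ,σ), so the p-quantile of ln T is μ + z_p·σ.
ln(0.84) = -0.1744 and ln(4) = 1.386; z_{0.28} = -0.5828, z_{0.94} = 1.555.
σ = (1.386 − -0.1744)/(1.555 − (-0.5828)) = 0.730.
μ = -0.1744 − (-0.5828)·0.730 = 0.251.
E[T] = exp(μ + σ²/2) = exp(0.251 + 0.2665) = 1.68.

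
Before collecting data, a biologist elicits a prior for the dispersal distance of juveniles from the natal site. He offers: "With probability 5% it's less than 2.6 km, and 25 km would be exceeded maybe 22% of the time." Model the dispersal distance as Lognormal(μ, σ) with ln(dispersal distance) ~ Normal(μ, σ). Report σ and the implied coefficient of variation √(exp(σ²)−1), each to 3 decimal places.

If T ~ Lognormal(μ,σ) then ln T ~ Normal(μ,σ), so the p-quantile of ln T is μ + z_p·σ.
ln(2.6) = 0.9555 and ln(25) = 3.219; z_{0.05} = -1.645, z_{0.78} = 0.7722.
σ = (3.219 − 0.9555)/(0.7722 − (-1.645)) = 0.936.
μ = 0.9555 − (-1.645)·0.936 = 2.496.
CV = √(exp(σ²)−1) = √(exp(0.8769)−1) = 1.185.

σ ≈ 0.936, CV ≈ 1.185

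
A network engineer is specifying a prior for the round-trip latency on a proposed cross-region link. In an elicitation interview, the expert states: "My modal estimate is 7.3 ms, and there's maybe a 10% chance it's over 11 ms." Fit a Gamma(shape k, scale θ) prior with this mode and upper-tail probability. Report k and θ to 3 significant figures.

Gamma(k,θ) with k>1 has mode (k−1)θ, so θ = 7.3/(k−1).
Need P(X < 11) = 0.9 with θ tied to k this way. Start at k = 2, θ = 7.3: P(X<11) ≈ 0.444.
Too low — raise k to concentrate. Iterating converges to k ≈ 12.1.
Then θ = 7.3/(12.1−1) ≈ 0.659.

k ≈ 12.1, θ ≈ 0.659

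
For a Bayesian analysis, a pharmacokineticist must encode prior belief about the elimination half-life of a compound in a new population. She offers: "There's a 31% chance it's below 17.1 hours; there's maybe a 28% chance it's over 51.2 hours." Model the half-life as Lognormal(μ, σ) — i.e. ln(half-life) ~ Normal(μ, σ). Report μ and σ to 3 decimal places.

μ ≈ 3.343, σ ≈ 1.017

If T ~ Lognormal(μ,σ) then ln T ~ Normal(μ,σ), so the p-quantile of ln T is μ + z_p·σ.
ln(17.1) = 2.839 and ln(51.2) = 3.936; z_{0.31} = -0.4959, z_{0.72} = 0.5828.
σ = (3.936 − 2.839)/(0.5828 − (-0.4959)) = 1.017.
μ = 2.839 − (-0.4959)·1.017 = 3.343.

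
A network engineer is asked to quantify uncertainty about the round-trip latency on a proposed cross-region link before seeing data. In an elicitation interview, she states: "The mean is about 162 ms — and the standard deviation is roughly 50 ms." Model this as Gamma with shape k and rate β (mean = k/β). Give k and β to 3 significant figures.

For Gamma(k, rate β): mean = k/β, variance = k/β², so CV = 1/√k.
CV = SD/mean = 50/162 = 0.3086, hence k = 1/CV² = 10.5.
Then β = k/mean = 10.5/162 = 0.0648.

k ≈ 10.5, β ≈ 0.0648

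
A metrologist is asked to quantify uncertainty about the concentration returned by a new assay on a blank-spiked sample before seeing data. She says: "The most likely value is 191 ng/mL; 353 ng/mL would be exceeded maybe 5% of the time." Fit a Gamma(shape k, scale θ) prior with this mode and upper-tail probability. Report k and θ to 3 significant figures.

Gamma(k,θ) with k>1 has mode (k−1)θ, so θ = 191/(k−1).
Need P(X < 353) = 0.95 with θ tied to k this way. Start at k = 2, θ = 191: P(X<353) ≈ 0.551.
Too low — raise k to concentrate. Iterating converges to k ≈ 8.38.
Then θ = 191/(8.38−1) ≈ 25.9.

k ≈ 8.38, θ ≈ 25.9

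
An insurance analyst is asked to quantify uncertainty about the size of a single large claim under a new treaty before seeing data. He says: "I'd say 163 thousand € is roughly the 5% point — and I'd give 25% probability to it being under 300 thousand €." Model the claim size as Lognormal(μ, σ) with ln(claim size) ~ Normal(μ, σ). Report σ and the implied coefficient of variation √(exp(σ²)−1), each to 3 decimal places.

If T ~ Lognormal(μ,σ) then ln T ~ Normal(μ,σ), so the p-quantile of ln T is μ + z_p·σ.
ln(163) = 5.094 and ln(300) = 5.704; z_{0.05} = -1.645, z_{0.25} = -0.6745.
σ = (5.704 − 5.094)/(-0.6745 − (-1.645)) = 0.629.
μ = 5.094 − (-1.645)·0.629 = 6.128.
CV = √(exp(σ²)−1) = √(exp(0.3952)−1) = 0.696.

σ ≈ 0.629, CV ≈ 0.696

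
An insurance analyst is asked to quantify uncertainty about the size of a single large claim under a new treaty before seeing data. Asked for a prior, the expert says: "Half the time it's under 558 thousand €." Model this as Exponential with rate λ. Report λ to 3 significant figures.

Exponential median = ln 2 / λ, so λ = ln 2 / 558.0 = 0.00124.

λ ≈ 0.00124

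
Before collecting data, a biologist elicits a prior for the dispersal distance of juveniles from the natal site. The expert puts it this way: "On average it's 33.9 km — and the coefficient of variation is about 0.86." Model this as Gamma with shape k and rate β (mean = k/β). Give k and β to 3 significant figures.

For Gamma(k, rate β): mean = k/β, variance = k/β², so CV = 1/√k.
CV = 0.86, hence k = 1/CV² = 1.35.
Then β = k/mean = 1.35/33.9 = 0.0399.

k ≈ 1.35, β ≈ 0.0399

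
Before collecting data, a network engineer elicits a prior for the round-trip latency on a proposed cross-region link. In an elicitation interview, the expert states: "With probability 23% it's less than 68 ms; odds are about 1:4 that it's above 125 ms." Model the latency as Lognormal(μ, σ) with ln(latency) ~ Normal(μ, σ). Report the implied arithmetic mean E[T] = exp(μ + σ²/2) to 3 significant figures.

E[T] ≈ 97.3 ms

If T ~ Lognormal(μ,σ) then ln T ~ Normal(μ,σ), so the p-quantile of ln T is μ + z_p·σ.
ln(68) = 4.22 and ln(125) = 4.828; z_{0.23} = -0.7388, z_{0.8} = 0.8416.
σ = (4.828 − 4.22)/(0.8416 − (-0.7388)) = 0.385.
μ = 4.22 − (-0.7388)·0.385 = 4.504.
E[T] = exp(μ + σ²/2) = exp(4.504 + 0.0742) = 97.3 ms.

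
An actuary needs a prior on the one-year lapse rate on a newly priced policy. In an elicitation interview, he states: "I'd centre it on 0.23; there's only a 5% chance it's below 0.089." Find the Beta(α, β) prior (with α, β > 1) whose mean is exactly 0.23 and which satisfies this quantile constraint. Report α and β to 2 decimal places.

With mean 0.23 fixed, write α = 0.23s, β = 0.77s where s = α+β.
Need P(θ < 0.089) = 0.05 under Beta(0.23s, 0.77s). Normal approximation: (q−m)/√(m(1−m)/s) ≈ z_{0.05} = -1.64, so s ≈ 0.23·0.77·(-1.64)²/(0.089−0.23)² = 24.1.
At s = 24.1: P(θ<0.089) ≈ 0.025. Adjusting to match 0.05 gives s ≈ 17.72.
So α = 0.23·17.72 ≈ 4.07, β = 0.77·17.72 ≈ 13.64.

α ≈ 4.07, β ≈ 13.64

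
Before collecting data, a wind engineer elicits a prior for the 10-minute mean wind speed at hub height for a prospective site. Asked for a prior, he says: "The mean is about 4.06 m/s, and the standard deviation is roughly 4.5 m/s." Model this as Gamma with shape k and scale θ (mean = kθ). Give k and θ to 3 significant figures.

For Gamma(k, scale θ): mean = kθ, variance = kθ², so CV = 1/√k.
CV = SD/mean = 4.5/4.06 = 1.108, hence k = 1/CV² = 0.814.
Then θ = mean/k = 4.06/0.814 = 4.99.

k ≈ 0.814, θ ≈ 4.99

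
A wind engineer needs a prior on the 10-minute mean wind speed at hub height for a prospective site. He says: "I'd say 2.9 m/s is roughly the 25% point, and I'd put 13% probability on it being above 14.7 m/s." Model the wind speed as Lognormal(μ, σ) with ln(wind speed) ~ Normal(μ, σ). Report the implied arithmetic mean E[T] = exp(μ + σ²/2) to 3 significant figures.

If T ~ Lognormal(μ,σ) then ln T ~ Normal(μ,σ), so the p-quantile of ln T is μ + z_p·σ.
ln(2.9) = 1.065 and ln(14.7) = 2.688; z_{0.25} = -0.6745, z_{0.87} = 1.126.
σ = (2.688 − 1.065)/(1.126 − (-0.6745)) = 0.901.
μ = 1.065 − (-0.6745)·0.901 = 1.673.
E[T] = exp(μ + σ²/2) = exp(1.673 + 0.4062) = 7.99 m/s.

E[T] ≈ 7.99 m/s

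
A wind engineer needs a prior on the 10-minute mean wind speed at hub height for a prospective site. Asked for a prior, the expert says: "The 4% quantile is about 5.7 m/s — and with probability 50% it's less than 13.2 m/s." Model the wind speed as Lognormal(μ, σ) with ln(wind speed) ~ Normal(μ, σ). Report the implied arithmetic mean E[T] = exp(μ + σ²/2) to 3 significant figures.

E[T] ≈ 14.8 m/s

If T ~ Lognormal(μ,σ) then ln T ~ Normal(μ,σ), so the p-quantile of ln T is μ + z_p·σ.
ln(5.7) = 1.74 and ln(13.2) = 2.58; z_{0.04} = -1.751, z_{0.5} = 0.
σ = (2.58 − 1.74)/(0 − (-1.751)) = 0.480.
μ = 1.74 − (-1.751)·0.480 = 2.580.
E[T] = exp(μ + σ²/2) = exp(2.580 + 0.1150) = 14.8 m/s.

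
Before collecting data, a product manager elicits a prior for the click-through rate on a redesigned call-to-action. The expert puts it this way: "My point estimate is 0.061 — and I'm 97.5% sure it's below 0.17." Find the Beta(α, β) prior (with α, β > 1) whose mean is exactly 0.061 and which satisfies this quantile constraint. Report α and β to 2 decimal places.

α ≈ 1.79, β ≈ 27.51

With mean 0.061 fixed, write α = 0.061s, β = 0.939s where s = α+β.
Need P(θ < 0.17) = 0.975 under Beta(0.061s, 0.939s). Normal approximation: (q−m)/√(m(1−m)/s) ≈ z_{0.975} = 1.96, so s ≈ 0.061·0.939·(1.96)²/(0.17−0.061)² = 18.5.
At s = 18.5: P(θ<0.17) ≈ 0.950. Adjusting to match 0.975 gives s ≈ 29.30.
So α = 0.061·29.30 ≈ 1.79, β = 0.939·29.30 ≈ 27.51.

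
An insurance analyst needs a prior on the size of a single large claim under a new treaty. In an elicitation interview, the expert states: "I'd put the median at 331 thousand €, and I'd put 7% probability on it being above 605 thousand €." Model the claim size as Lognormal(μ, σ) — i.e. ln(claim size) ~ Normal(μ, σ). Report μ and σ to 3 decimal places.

μ ≈ 5.802, σ ≈ 0.409

If T ~ Lognormal(μ,σ) then ln T ~ Normal(μ,σ), so the p-quantile of ln T is μ + z_p·σ.
ln(331) = 5.802 and ln(605) = 6.405; z_{0.5} = 0, z_{0.93} = 1.476.
σ = (6.405 − 5.802)/(1.476 − (0)) = 0.409.
μ = 5.802 − (0)·0.409 = 5.802.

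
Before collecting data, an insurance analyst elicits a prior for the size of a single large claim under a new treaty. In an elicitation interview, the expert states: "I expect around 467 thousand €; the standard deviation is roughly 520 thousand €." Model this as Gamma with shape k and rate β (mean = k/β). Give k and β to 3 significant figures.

For Gamma(k, rate β): mean = k/β, variance = k/β², so CV = 1/√k.
CV = SD/mean = 520/467 = 1.113, hence k = 1/CV² = 0.807.
Then β = k/mean = 0.807/467 = 0.00173.

k ≈ 0.807, β ≈ 0.00173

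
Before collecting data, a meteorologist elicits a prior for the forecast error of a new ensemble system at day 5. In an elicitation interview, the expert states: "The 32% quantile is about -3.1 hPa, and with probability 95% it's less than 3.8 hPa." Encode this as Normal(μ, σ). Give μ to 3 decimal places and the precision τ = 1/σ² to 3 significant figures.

μ = -1.572, τ = 0.0937

The p-quantile of Normal(μ,σ) is μ + z_p·σ, with z_{0.32} = -0.4677 and z_{0.95} = 1.645.
Eliminate σ: μ = (z₂·x₁ − z₁·x₂)/(z₂ − z₁) = (1.645·-3.1 − (-0.4677)·3.8)/2.113 = -1.572.
Then σ = (x₂ − x₁)/(z₂ − z₁) = (3.8 − -3.1)/2.113 = 3.266.
Precision τ = 1/σ² = 1/3.266² = 0.0937.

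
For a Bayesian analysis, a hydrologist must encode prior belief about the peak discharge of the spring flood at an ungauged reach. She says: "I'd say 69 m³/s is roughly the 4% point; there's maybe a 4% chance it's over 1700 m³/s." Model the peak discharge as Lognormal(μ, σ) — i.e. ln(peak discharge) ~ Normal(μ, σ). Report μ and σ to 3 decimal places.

μ ≈ 5.836, σ ≈ 0.915

If T ~ Lognormal(μ,σ) then ln T ~ Normal(μ,σ), so the p-quantile of ln T is μ + z_p·σ.
ln(69) = 4.234 and ln(1700) = 7.438; z_{0.04} = -1.751, z_{0.96} = 1.751.
σ = (7.438 − 4.234)/(1.751 − (-1.751)) = 0.915.
μ = 4.234 − (-1.751)·0.915 = 5.836.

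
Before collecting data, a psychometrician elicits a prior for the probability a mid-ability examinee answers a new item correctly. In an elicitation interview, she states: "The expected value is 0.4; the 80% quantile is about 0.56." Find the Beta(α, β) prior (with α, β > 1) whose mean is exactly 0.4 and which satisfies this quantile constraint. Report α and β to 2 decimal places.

With mean 0.4 fixed, write α = 0.4s, β = 0.6s where s = α+β.
Need P(θ < 0.56) = 0.8 under Beta(0.4s, 0.6s). Normal approximation: (q−m)/√(m(1−m)/s) ≈ z_{0.8} = 0.842, so s ≈ 0.4·0.6·(0.842)²/(0.56−0.4)² = 6.6.
At s = 6.6: P(θ<0.56) ≈ 0.802. Adjusting to match 0.8 gives s ≈ 6.50.
So α = 0.4·6.50 ≈ 2.60, β = 0.6·6.50 ≈ 3.90.

α ≈ 2.60, β ≈ 3.90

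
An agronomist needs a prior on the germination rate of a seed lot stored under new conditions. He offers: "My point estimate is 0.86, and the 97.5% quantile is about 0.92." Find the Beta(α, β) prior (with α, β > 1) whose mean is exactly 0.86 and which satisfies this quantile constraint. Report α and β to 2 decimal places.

With mean 0.86 fixed, write α = 0.86s, β = 0.14s where s = α+β.
Need P(θ < 0.92) = 0.975 under Beta(0.86s, 0.14s). Normal approximation: (q−m)/√(m(1−m)/s) ≈ z_{0.975} = 1.96, so s ≈ 0.86·0.14·(1.96)²/(0.92−0.86)² = 128.5.
At s = 128.5: P(θ<0.92) ≈ 0.987. Adjusting to match 0.975 gives s ≈ 101.84.
So α = 0.86·101.84 ≈ 87.59, β = 0.14·101.84 ≈ 14.26.

α ≈ 87.59, β ≈ 14.26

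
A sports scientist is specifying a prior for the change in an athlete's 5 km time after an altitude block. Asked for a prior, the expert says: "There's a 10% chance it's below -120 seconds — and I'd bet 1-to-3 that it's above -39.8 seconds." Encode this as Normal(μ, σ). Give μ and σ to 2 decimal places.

μ = -67.45, σ = 41.00

For Normal(μ,σ), the p-quantile is μ + z_p·σ. Here z_{0.1} = -1.282, z_{0.75} = 0.6745.
So -120 = μ − 1.282σ and -39.8 = μ + 0.6745σ.
Subtracting: σ = (-39.8 − -120)/(0.6745 − (-1.282)) = 41.00.
Then μ = -120 − (-1.282)·41.00 = -67.45.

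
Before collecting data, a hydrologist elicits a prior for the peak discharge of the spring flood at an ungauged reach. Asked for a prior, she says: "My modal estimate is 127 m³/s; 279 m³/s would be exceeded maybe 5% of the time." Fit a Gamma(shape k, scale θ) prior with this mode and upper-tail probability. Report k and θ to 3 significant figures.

Gamma(k,θ) with k>1 has mode (k−1)θ, so θ = 127/(k−1).
Need P(X < 279) = 0.95 with θ tied to k this way. Start at k = 2, θ = 127: P(X<279) ≈ 0.645.
Too low — raise k to concentrate. Iterating converges to k ≈ 5.44.
Then θ = 127/(5.44−1) ≈ 28.6.

k ≈ 5.44, θ ≈ 28.6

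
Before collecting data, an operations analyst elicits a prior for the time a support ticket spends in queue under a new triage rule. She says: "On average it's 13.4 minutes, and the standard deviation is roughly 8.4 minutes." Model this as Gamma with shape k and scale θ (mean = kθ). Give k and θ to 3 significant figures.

For Gamma(k, scale θ): mean = kθ, variance = kθ², so CV = 1/√k.
CV = SD/mean = 8.4/13.4 = 0.6269, hence k = 1/CV² = 2.54.
Then θ = mean/k = 13.4/2.54 = 5.27.

k ≈ 2.54, θ ≈ 5.27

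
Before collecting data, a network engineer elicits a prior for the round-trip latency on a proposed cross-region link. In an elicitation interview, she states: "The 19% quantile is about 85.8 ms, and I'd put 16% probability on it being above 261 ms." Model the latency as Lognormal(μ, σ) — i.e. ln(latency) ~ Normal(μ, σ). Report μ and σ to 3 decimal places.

μ ≈ 4.974, σ ≈ 0.594

If T ~ Lognormal(μ,σ) then ln T ~ Normal(μ,σ), so the p-quantile of ln T is μ + z_p·σ.
ln(85.8) = 4.452 and ln(261) = 5.565; z_{0.19} = -0.8779, z_{0.84} = 0.9945.
σ = (5.565 − 4.452)/(0.9945 − (-0.8779)) = 0.594.
μ = 4.452 − (-0.8779)·0.594 = 4.974.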